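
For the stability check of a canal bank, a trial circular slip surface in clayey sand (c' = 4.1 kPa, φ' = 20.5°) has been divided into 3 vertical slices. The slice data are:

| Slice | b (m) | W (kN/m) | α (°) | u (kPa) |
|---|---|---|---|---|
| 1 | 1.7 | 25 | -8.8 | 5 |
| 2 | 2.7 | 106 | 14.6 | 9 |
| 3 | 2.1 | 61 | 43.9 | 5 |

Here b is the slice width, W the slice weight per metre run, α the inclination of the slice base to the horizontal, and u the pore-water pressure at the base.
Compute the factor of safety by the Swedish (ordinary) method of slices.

Ordinary method of slices: FS = Σ[c'·Δl_i + (W_i cosα_i − u_i·Δl_i)·tanφ'] / Σ W_i sinα_i, with Δl_i = b_i / cosα_i.
Slice 1: Δl = 1.7/cos(-8.8°) = 1.720 m; N'_1 = 25·cos(-8.8°) − 5·1.720 = 16.1; c'Δl = 7.05; W sinα = -3.8
Slice 2: Δl = 2.7/cos14.6° = 2.790 m; N'_2 = 106·cos14.6° − 9·2.790 = 77.5; c'Δl = 11.44; W sinα = 26.7
Slice 3: Δl = 2.1/cos43.9° = 2.914 m; N'_3 = 61·cos43.9° − 5·2.914 = 29.4; c'Δl = 11.95; W sinα = 42.3
Σc'Δl = 30.4 kN/m; ΣN' = 123.0 kN/m; ΣW sinα = 65.2 kN/m
Resisting = 30.4 + 123.0·tan20.5° = 30.4 + 46.0 = 76.4 kN/m
FS = 76.4 / 65.2 = 1.172

FS = 1.17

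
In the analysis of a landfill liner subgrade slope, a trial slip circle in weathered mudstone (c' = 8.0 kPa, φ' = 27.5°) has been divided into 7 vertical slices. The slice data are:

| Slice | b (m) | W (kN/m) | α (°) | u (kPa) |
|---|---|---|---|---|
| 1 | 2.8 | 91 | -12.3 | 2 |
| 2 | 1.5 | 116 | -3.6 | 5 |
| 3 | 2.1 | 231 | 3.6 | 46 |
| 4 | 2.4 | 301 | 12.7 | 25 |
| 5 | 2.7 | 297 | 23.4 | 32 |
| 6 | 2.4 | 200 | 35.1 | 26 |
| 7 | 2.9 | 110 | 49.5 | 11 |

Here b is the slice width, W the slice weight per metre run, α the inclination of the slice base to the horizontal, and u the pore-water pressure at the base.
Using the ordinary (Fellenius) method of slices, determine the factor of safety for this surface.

Ordinary method of slices: FS = Σ[c'·Δl_i + (W_i cosα_i − u_i·Δl_i)·tanφ'] / Σ W_i sinα_i, with Δl_i = b_i / cosα_i.
Slice 1: Δl = 2.8/cos(-12.3°) = 2.866 m; N'_1 = 91·cos(-12.3°) − 2·2.866 = 83.2; c'Δl = 22.93; W sinα = -19.4
Slice 2: Δl = 1.5/cos(-3.6°) = 1.503 m; N'_2 = 116·cos(-3.6°) − 5·1.503 = 108.3; c'Δl = 12.02; W sinα = -7.3
Slice 3: Δl = 2.1/cos3.6° = 2.104 m; N'_3 = 231·cos3.6° − 46·2.104 = 133.8; c'Δl = 16.83; W sinα = 14.5
Slice 4: Δl = 2.4/cos12.7° = 2.460 m; N'_4 = 301·cos12.7° − 25·2.460 = 232.1; c'Δl = 19.68; W sinα = 66.2
Slice 5: Δl = 2.7/cos23.4° = 2.942 m; N'_5 = 297·cos23.4° − 32·2.942 = 178.4; c'Δl = 23.54; W sinα = 118.0
Slice 6: Δl = 2.4/cos35.1° = 2.933 m; N'_6 = 200·cos35.1° − 26·2.933 = 87.4; c'Δl = 23.47; W sinα = 115.0
Slice 7: Δl = 2.9/cos49.5° = 4.465 m; N'_7 = 110·cos49.5° − 11·4.465 = 22.3; c'Δl = 35.72; W sinα = 83.6
Σc'Δl = 154.2 kN/m; ΣN' = 845.4 kN/m; ΣW sinα = 370.6 kN/m
Resisting = 154.2 + 845.4·tan27.5° = 154.2 + 440.1 = 594.3 kN/m
FS = 594.3 / 370.6 = 1.604

FS = 1.60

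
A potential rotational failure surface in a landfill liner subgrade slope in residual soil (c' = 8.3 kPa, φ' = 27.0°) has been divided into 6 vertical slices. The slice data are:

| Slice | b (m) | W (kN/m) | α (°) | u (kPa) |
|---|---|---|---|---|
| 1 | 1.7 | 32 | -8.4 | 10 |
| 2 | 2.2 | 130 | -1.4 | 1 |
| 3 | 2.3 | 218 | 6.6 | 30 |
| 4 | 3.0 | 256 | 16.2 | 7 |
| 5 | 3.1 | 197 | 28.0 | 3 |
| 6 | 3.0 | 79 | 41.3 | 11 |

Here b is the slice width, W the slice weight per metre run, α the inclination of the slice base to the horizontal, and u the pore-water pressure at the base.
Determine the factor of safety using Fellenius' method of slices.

FS = 2.11

Ordinary method of slices: FS = Σ[c'·Δl_i + (W_i cosα_i − u_i·Δl_i)·tanφ'] / Σ W_i sinα_i, with Δl_i = b_i / cosα_i.
Slice 1: Δl = 1.7/cos(-8.4°) = 1.718 m; N'_1 = 32·cos(-8.4°) − 10·1.718 = 14.5; c'Δl = 14.26; W sinα = -4.7
Slice 2: Δl = 2.2/cos(-1.4°) = 2.201 m; N'_2 = 130·cos(-1.4°) − 1·2.201 = 127.8; c'Δl = 18.27; W sinα = -3.2
Slice 3: Δl = 2.3/cos6.6° = 2.315 m; N'_3 = 218·cos6.6° − 30·2.315 = 147.1; c'Δl = 19.22; W sinα = 25.1
Slice 4: Δl = 3.0/cos16.2° = 3.124 m; N'_4 = 256·cos16.2° − 7·3.124 = 224.0; c'Δl = 25.93; W sinα = 71.4
Slice 5: Δl = 3.1/cos28.0° = 3.511 m; N'_5 = 197·cos28.0° − 3·3.511 = 163.4; c'Δl = 29.14; W sinα = 92.5
Slice 6: Δl = 3.0/cos41.3° = 3.993 m; N'_6 = 79·cos41.3° − 11·3.993 = 15.4; c'Δl = 33.14; W sinα = 52.1
Σc'Δl = 140.0 kN/m; ΣN' = 692.1 kN/m; ΣW sinα = 233.3 kN/m
Resisting = 140.0 + 692.1·tan27.0° = 140.0 + 352.7 = 492.6 kN/m
FS = 492.6 / 233.3 = 2.112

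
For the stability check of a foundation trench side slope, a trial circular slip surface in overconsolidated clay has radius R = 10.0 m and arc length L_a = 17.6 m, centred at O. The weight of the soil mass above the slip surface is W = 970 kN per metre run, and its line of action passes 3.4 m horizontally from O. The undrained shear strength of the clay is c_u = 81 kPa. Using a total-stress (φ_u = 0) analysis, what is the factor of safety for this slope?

Taking moments about the centre O, the resisting moment is provided by the undrained shear strength acting along the arc:
M_R = c_u·L_a·R = 81·17.60·10.0 = 14256.0 kN·m/m
M_D = W·d = 970·3.4 = 3298.0 kN·m/m
FS = M_R / M_D = 14256.0 / 3298.0 = 4.323

FS = 4.32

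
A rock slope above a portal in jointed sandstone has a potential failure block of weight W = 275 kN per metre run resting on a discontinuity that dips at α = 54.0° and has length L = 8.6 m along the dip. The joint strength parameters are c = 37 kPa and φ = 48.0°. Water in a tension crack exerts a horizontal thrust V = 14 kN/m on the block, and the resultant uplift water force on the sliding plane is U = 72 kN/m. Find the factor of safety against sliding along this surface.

Resolving the block weight along and normal to the plane and applying the Mohr–Coulomb strength on the joint:
N' = W cosα − U − V sinα = 275·cos54.0° − 72 − 14·sin54.0° = 78.3 kN/m
Driving force T = W sinα + V cosα = 275·sin54.0° + 14·cos54.0° = 230.7 kN/m
Resisting force R = c·L + N'·tanφ = 37·8.6 + 78.3·tan48.0° = 318.2 + 87.0 = 405.2 kN/m
FS = R / T = 405.2 / 230.7 = 1.756

FS = 1.76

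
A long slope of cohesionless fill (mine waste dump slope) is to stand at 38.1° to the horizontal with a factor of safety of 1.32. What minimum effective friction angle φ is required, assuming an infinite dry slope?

FS = tanφ/tanβ ⇒ tanφ = FS · tanβ = 1.32 · tan38.1° = 1.0350
φ = arctan(1.0350) = 45.99°

φ = 46.0°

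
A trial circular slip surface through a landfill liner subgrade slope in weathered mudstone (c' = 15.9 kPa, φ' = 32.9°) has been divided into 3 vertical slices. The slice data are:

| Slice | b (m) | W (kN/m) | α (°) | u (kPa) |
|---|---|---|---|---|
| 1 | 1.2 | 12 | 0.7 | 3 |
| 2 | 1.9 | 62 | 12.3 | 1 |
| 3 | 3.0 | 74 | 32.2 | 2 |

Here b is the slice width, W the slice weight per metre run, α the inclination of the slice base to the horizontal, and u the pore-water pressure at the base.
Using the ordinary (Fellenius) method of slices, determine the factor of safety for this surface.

FS = 3.52

Ordinary method of slices: FS = Σ[c'·Δl_i + (W_i cosα_i − u_i·Δl_i)·tanφ'] / Σ W_i sinα_i, with Δl_i = b_i / cosα_i.
Slice 1: Δl = 1.2/cos0.7° = 1.200 m; N'_1 = 12·cos0.7° − 3·1.200 = 8.4; c'Δl = 19.08; W sinα = 0.1
Slice 2: Δl = 1.9/cos12.3° = 1.945 m; N'_2 = 62·cos12.3° − 1·1.945 = 58.6; c'Δl = 30.92; W sinα = 13.2
Slice 3: Δl = 3.0/cos32.2° = 3.545 m; N'_3 = 74·cos32.2° − 2·3.545 = 55.5; c'Δl = 56.37; W sinα = 39.4
Σc'Δl = 106.4 kN/m; ΣN' = 122.6 kN/m; ΣW sinα = 52.8 kN/m
Resisting = 106.4 + 122.6·tan32.9° = 106.4 + 79.3 = 185.7 kN/m
FS = 185.7 / 52.8 = 3.517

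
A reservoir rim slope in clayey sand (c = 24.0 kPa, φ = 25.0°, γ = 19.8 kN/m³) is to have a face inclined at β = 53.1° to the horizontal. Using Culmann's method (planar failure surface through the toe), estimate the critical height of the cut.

H_c = 29.81 m

Culmann's analysis gives the critical failure plane at α_cr = (β + φ)/2 = (53.1 + 25.0)/2 = 39.0°, and the critical height
H_c = (4c/γ) · sinβ cosφ / [1 − cos(β − φ)]
    = (4·24.0/19.8) · sin53.1°·cos25.0° / [1 − cos(28.1°)]
    = 4.848 · 0.7997·0.9063 / [1 − 0.8821]
    = 4.848 · 0.7248 / 0.1179
    = 29.81 m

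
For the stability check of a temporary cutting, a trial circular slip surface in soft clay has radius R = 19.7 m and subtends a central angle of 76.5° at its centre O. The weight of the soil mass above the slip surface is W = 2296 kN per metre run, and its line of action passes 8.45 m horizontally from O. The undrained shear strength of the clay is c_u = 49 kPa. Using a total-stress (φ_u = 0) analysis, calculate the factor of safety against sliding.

Taking moments about the centre O, the resisting moment is provided by the undrained shear strength acting along the arc:
Arc length L_a = R·θ = 19.7·(76.5°·π/180) = 19.7·1.3352 = 26.30 m
M_R = c_u·L_a·R = 49·26.30·19.7 = 25390.3 kN·m/m
M_D = W·d = 2296·8.45 = 19401.2 kN·m/m
FS = M_R / M_D = 25390.3 / 19401.2 = 1.309

FS = 1.31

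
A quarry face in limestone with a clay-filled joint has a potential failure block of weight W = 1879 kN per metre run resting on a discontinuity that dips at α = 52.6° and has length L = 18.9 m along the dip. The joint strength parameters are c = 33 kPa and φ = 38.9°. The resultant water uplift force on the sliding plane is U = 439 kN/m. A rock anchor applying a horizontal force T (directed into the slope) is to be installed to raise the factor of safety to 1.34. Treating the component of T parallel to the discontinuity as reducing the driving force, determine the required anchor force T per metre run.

T = 557 kN/m

Resolving forces along and normal to the sliding plane, with the horizontal anchor force T adding T·sinα to the effective normal force and T·cosα acting up the plane against the driving force:
FS = [cL + (W cosα − U + T sinα) tanφ] / [W sinα − T cosα]
Without the anchor: N' = 702.3 kN/m, driving T_d = 1492.7 kN/m, resisting R = 33·18.9 + 702.3·tan38.9° = 1190.4 kN/m, FS = 0.80.
Setting FS = 1.34 and solving for T:
1.34·(1492.7 − T cos52.6°) = 1190.4 + T sin52.6°·tan38.9°
T·(sin52.6°·tan38.9° + 1.34·cos52.6°) = 1.34·1492.7 − 1190.4
T·(0.7944·0.8069 + 1.34·0.6074) = 2000.2 − 1190.4 = 809.9
T·1.4549 = 809.9
T = 556.7 kN/m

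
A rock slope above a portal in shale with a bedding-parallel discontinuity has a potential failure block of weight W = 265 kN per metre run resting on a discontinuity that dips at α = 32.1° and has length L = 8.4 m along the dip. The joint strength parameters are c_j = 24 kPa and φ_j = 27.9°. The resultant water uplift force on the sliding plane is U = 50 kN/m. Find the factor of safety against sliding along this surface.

Resolving the block weight along and normal to the plane and applying the Mohr–Coulomb strength on the joint:
N' = W cosα − U = 265·cos32.1° − 50 = 174.5 kN/m
Driving force T = W sinα = 265·sin32.1° = 140.8 kN/m
Resisting force R = c_j·L + N'·tanφ_j = 24·8.4 + 174.5·tan27.9° = 201.6 + 92.4 = 294.0 kN/m
FS = R / T = 294.0 / 140.8 = 2.088

FS = 2.09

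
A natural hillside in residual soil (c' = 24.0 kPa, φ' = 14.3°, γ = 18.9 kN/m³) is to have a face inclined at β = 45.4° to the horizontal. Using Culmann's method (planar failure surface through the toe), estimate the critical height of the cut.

H_c = 24.38 m

Culmann's analysis gives the critical failure plane at α_cr = (β + φ')/2 = (45.4 + 14.3)/2 = 29.9°, and the critical height
H_c = (4c'/γ) · sinβ cosφ' / [1 − cos(β − φ')]
    = (4·24.0/18.9) · sin45.4°·cos14.3° / [1 − cos(31.1°)]
    = 5.079 · 0.7120·0.9690 / [1 − 0.8563]
    = 5.079 · 0.6900 / 0.1437
    = 24.38 m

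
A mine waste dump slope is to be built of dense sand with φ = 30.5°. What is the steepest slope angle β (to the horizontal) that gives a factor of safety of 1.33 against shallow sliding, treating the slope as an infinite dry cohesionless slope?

β = 23.9°

For an infinite dry cohesionless slope FS = tanφ/tanβ, so tanβ = tanφ / FS.
tanβ = tan30.5° / 1.33 = 0.5890 / 1.33 = 0.4429
β = arctan(0.4429) = 23.89°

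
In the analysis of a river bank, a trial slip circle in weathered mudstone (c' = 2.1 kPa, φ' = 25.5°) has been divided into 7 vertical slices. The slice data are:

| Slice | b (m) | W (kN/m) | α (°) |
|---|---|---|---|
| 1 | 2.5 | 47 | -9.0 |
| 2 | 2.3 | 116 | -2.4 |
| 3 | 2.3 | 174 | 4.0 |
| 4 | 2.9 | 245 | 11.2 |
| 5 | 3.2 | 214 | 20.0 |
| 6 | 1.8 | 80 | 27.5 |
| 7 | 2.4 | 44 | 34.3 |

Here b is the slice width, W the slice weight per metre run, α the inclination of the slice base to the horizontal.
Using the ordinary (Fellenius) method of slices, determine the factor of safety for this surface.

Ordinary method of slices: FS = Σ[c'·Δl_i + (W_i cosα_i)·tanφ'] / Σ W_i sinα_i, with Δl_i = b_i / cosα_i.
Slice 1: Δl = 2.5/cos(-9.0°) = 2.531 m; N'_1 = 47·cos(-9.0°) = 46.4; c'Δl = 5.32; W sinα = -7.4
Slice 2: Δl = 2.3/cos(-2.4°) = 2.302 m; N'_2 = 116·cos(-2.4°) = 115.9; c'Δl = 4.83; W sinα = -4.9
Slice 3: Δl = 2.3/cos4.0° = 2.306 m; N'_3 = 174·cos4.0° = 173.6; c'Δl = 4.84; W sinα = 12.1
Slice 4: Δl = 2.9/cos11.2° = 2.956 m; N'_4 = 245·cos11.2° = 240.3; c'Δl = 6.21; W sinα = 47.6
Slice 5: Δl = 3.2/cos20.0° = 3.405 m; N'_5 = 214·cos20.0° = 201.1; c'Δl = 7.15; W sinα = 73.2
Slice 6: Δl = 1.8/cos27.5° = 2.029 m; N'_6 = 80·cos27.5° = 71.0; c'Δl = 4.26; W sinα = 36.9
Slice 7: Δl = 2.4/cos34.3° = 2.905 m; N'_7 = 44·cos34.3° = 36.3; c'Δl = 6.10; W sinα = 24.8
Σc'Δl = 38.7 kN/m; ΣN' = 884.6 kN/m; ΣW sinα = 182.4 kN/m
Resisting = 38.7 + 884.6·tan25.5° = 38.7 + 421.9 = 460.7 kN/m
FS = 460.7 / 182.4 = 2.525

FS = 2.52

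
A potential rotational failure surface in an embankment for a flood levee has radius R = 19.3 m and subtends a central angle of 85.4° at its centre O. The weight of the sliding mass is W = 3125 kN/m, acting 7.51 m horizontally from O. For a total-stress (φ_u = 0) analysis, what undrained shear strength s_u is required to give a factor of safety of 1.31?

FS = s_u·L_a·R / (W·d), so s_u = FS·W·d / (L_a·R).
Arc length L_a = R·θ = 19.3·(85.4°·π/180) = 19.3·1.4905 = 28.77 m
s_u = 1.31·3125·7.51 / (28.77·19.3) = 30744.1 / 555.20 = 55.37 kPa

s_u = 55.4 kPa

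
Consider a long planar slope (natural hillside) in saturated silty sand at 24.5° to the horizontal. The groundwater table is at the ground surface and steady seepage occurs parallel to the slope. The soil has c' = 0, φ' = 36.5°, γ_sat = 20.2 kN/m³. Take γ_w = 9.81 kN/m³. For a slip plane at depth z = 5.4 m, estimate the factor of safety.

FS = 0.84

With seepage parallel to the slope and the water table at the surface, the effective normal stress on the slip plane uses the buoyant unit weight γ' = γ_sat − γ_w while the driving shear stress uses γ_sat:
FS = [c' + γ' z cos²β tanφ'] / [γ_sat z sinβ cosβ]
(For c' = 0 this reduces to FS = (γ'/γ_sat)·tanφ'/tanβ.)
γ' = 20.2 − 9.81 = 10.39 kN/m³
Numerator = 0.0 + 10.39·5.4·cos²24.5°·tan36.5° = 0.0 + 10.39·5.4·0.8280·0.7400 = 34.377 kPa
Denominator = 20.2·5.4·sin24.5°·cos24.5° = 20.2·5.4·0.4147·0.9100 = 41.162 kPa
FS = 34.377 / 41.162 = 0.835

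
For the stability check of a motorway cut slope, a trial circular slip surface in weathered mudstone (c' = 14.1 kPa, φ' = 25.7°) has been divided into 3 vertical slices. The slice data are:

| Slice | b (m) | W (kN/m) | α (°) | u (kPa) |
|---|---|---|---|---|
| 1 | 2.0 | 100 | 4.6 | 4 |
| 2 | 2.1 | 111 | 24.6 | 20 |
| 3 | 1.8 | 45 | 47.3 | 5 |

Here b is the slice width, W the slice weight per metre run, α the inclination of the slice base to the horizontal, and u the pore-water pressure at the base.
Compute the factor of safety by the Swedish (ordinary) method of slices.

Ordinary method of slices: FS = Σ[c'·Δl_i + (W_i cosα_i − u_i·Δl_i)·tanφ'] / Σ W_i sinα_i, with Δl_i = b_i / cosα_i.
Slice 1: Δl = 2.0/cos4.6° = 2.006 m; N'_1 = 100·cos4.6° − 4·2.006 = 91.7; c'Δl = 28.29; W sinα = 8.0
Slice 2: Δl = 2.1/cos24.6° = 2.310 m; N'_2 = 111·cos24.6° − 20·2.310 = 54.7; c'Δl = 32.57; W sinα = 46.2
Slice 3: Δl = 1.8/cos47.3° = 2.654 m; N'_3 = 45·cos47.3° − 5·2.654 = 17.2; c'Δl = 37.42; W sinα = 33.1
Σc'Δl = 98.3 kN/m; ΣN' = 163.6 kN/m; ΣW sinα = 87.3 kN/m
Resisting = 98.3 + 163.6·tan25.7° = 98.3 + 78.8 = 177.0 kN/m
FS = 177.0 / 87.3 = 2.028

FS = 2.03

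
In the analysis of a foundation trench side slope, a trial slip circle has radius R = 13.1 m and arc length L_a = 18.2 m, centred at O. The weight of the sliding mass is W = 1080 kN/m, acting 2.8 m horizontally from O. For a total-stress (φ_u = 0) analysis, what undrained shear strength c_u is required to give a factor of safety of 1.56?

c_u = 19.8 kPa

FS = c_u·L_a·R / (W·d), so c_u = FS·W·d / (L_a·R).
c_u = 1.56·1080·2.8 / (18.20·13.1) = 4717.4 / 238.42 = 19.79 kPa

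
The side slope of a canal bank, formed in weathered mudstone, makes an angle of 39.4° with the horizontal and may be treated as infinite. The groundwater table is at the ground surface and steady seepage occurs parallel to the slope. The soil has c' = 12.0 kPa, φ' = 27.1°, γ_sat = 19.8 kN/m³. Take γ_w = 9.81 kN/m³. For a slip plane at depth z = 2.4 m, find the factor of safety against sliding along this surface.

FS = 0.83

With seepage parallel to the slope and the water table at the surface, the effective normal stress on the slip plane uses the buoyant unit weight γ' = γ_sat − γ_w while the driving shear stress uses γ_sat:
FS = [c' + γ' z cos²β tanφ'] / [γ_sat z sinβ cosβ]
γ' = 19.8 − 9.81 = 9.99 kN/m³
Numerator = 12.0 + 9.99·2.4·cos²39.4°·tan27.1° = 12.0 + 9.99·2.4·0.5971·0.5117 = 19.326 kPa
Denominator = 19.8·2.4·sin39.4°·cos39.4° = 19.8·2.4·0.6347·0.7727 = 23.307 kPa
FS = 19.326 / 23.307 = 0.829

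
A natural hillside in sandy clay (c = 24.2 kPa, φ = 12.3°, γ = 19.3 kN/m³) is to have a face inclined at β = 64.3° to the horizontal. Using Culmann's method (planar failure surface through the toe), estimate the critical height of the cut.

Culmann's analysis gives the critical failure plane at α_cr = (β + φ)/2 = (64.3 + 12.3)/2 = 38.3°, and the critical height
H_c = (4c/γ) · sinβ cosφ / [1 − cos(β − φ)]
    = (4·24.2/19.3) · sin64.3°·cos12.3° / [1 − cos(52.0°)]
    = 5.016 · 0.9011·0.9770 / [1 − 0.6157]
    = 5.016 · 0.8804 / 0.3843
    = 11.49 m

H_c = 11.49 m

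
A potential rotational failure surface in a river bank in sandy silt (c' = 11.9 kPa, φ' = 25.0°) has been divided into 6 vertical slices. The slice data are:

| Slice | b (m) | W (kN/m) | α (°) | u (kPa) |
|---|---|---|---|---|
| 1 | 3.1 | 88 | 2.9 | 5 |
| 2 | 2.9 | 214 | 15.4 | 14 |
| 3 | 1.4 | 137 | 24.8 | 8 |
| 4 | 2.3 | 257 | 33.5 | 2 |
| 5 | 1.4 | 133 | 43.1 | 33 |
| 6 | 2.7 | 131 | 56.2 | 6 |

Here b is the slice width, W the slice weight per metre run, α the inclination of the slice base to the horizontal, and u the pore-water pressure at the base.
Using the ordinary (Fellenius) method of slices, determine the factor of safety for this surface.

FS = 1.09

Ordinary method of slices: FS = Σ[c'·Δl_i + (W_i cosα_i − u_i·Δl_i)·tanφ'] / Σ W_i sinα_i, with Δl_i = b_i / cosα_i.
Slice 1: Δl = 3.1/cos2.9° = 3.104 m; N'_1 = 88·cos2.9° − 5·3.104 = 72.4; c'Δl = 36.94; W sinα = 4.5
Slice 2: Δl = 2.9/cos15.4° = 3.008 m; N'_2 = 214·cos15.4° − 14·3.008 = 164.2; c'Δl = 35.80; W sinα = 56.8
Slice 3: Δl = 1.4/cos24.8° = 1.542 m; N'_3 = 137·cos24.8° − 8·1.542 = 112.0; c'Δl = 18.35; W sinα = 57.5
Slice 4: Δl = 2.3/cos33.5° = 2.758 m; N'_4 = 257·cos33.5° − 2·2.758 = 208.8; c'Δl = 32.82; W sinα = 141.8
Slice 5: Δl = 1.4/cos43.1° = 1.917 m; N'_5 = 133·cos43.1° − 33·1.917 = 33.8; c'Δl = 22.82; W sinα = 90.9
Slice 6: Δl = 2.7/cos56.2° = 4.854 m; N'_6 = 131·cos56.2° − 6·4.854 = 43.8; c'Δl = 57.76; W sinα = 108.9
Σc'Δl = 204.5 kN/m; ΣN' = 635.0 kN/m; ΣW sinα = 460.3 kN/m
Resisting = 204.5 + 635.0·tan25.0° = 204.5 + 296.1 = 500.6 kN/m
FS = 500.6 / 460.3 = 1.087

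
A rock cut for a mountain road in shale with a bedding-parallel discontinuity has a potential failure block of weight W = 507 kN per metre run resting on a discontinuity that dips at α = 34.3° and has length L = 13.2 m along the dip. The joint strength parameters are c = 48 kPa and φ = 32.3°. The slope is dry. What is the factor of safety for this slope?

Resolving the block weight along and normal to the plane and applying the Mohr–Coulomb strength on the joint:
N' = W cosα = 507·cos34.3° = 418.8 kN/m
Driving force T = W sinα = 507·sin34.3° = 285.7 kN/m
Resisting force R = c·L + N'·tanφ = 48·13.2 + 418.8·tan32.3° = 633.6 + 264.8 = 898.4 kN/m
FS = R / T = 898.4 / 285.7 = 3.144

FS = 3.14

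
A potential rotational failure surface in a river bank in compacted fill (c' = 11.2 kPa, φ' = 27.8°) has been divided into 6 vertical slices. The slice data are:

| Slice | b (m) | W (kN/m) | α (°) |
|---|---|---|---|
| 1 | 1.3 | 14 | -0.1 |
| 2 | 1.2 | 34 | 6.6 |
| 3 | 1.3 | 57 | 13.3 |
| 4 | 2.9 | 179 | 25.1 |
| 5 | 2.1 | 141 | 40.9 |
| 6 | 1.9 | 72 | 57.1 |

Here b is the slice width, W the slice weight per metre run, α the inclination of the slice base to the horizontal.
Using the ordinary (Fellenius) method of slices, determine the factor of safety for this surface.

Ordinary method of slices: FS = Σ[c'·Δl_i + (W_i cosα_i)·tanφ'] / Σ W_i sinα_i, with Δl_i = b_i / cosα_i.
Slice 1: Δl = 1.3/cos(-0.1°) = 1.300 m; N'_1 = 14·cos(-0.1°) = 14.0; c'Δl = 14.56; W sinα = -0.0
Slice 2: Δl = 1.2/cos6.6° = 1.208 m; N'_2 = 34·cos6.6° = 33.8; c'Δl = 13.53; W sinα = 3.9
Slice 3: Δl = 1.3/cos13.3° = 1.336 m; N'_3 = 57·cos13.3° = 55.5; c'Δl = 14.96; W sinα = 13.1
Slice 4: Δl = 2.9/cos25.1° = 3.202 m; N'_4 = 179·cos25.1° = 162.1; c'Δl = 35.87; W sinα = 75.9
Slice 5: Δl = 2.1/cos40.9° = 2.778 m; N'_5 = 141·cos40.9° = 106.6; c'Δl = 31.12; W sinα = 92.3
Slice 6: Δl = 1.9/cos57.1° = 3.498 m; N'_6 = 72·cos57.1° = 39.1; c'Δl = 39.18; W sinα = 60.5
Σc'Δl = 149.2 kN/m; ΣN' = 411.0 kN/m; ΣW sinα = 245.7 kN/m
Resisting = 149.2 + 411.0·tan27.8° = 149.2 + 216.7 = 365.9 kN/m
FS = 365.9 / 245.7 = 1.489

FS = 1.49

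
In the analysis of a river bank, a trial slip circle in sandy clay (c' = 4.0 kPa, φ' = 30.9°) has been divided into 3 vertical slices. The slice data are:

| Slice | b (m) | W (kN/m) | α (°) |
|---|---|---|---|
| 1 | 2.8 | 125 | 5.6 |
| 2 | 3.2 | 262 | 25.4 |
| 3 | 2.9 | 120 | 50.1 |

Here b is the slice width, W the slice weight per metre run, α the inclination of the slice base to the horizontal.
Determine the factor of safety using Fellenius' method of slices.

Ordinary method of slices: FS = Σ[c'·Δl_i + (W_i cosα_i)·tanφ'] / Σ W_i sinα_i, with Δl_i = b_i / cosα_i.
Slice 1: Δl = 2.8/cos5.6° = 2.813 m; N'_1 = 125·cos5.6° = 124.4; c'Δl = 11.25; W sinα = 12.2
Slice 2: Δl = 3.2/cos25.4° = 3.542 m; N'_2 = 262·cos25.4° = 236.7; c'Δl = 14.17; W sinα = 112.4
Slice 3: Δl = 2.9/cos50.1° = 4.521 m; N'_3 = 120·cos50.1° = 77.0; c'Δl = 18.08; W sinα = 92.1
Σc'Δl = 43.5 kN/m; ΣN' = 438.1 kN/m; ΣW sinα = 216.6 kN/m
Resisting = 43.5 + 438.1·tan30.9° = 43.5 + 262.2 = 305.7 kN/m
FS = 305.7 / 216.6 = 1.411

FS = 1.41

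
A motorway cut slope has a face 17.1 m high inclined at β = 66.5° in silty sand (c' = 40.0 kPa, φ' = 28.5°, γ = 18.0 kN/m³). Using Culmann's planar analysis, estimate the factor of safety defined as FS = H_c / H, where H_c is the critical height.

H_c = (4c'/γ) · sinβ cosφ' / [1 − cos(β − φ')]
    = (4·40.0/18.0) · sin66.5°·cos28.5° / [1 − cos38.0°]
    = 8.889 · 0.8059 / 0.2120 = 33.79 m
FS = H_c / H = 33.79 / 17.1 = 1.976

FS = 1.98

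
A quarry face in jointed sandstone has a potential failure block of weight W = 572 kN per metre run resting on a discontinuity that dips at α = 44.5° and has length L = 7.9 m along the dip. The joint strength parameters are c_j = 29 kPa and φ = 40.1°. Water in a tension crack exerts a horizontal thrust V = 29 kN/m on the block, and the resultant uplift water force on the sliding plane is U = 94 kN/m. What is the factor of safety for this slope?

FS = 1.13

Resolving the block weight along and normal to the plane and applying the Mohr–Coulomb strength on the joint:
N' = W cosα − U − V sinα = 572·cos44.5° − 94 − 29·sin44.5° = 293.7 kN/m
Driving force T = W sinα + V cosα = 572·sin44.5° + 29·cos44.5° = 421.6 kN/m
Resisting force R = c_j·L + N'·tanφ = 29·7.9 + 293.7·tan40.1° = 229.1 + 247.3 = 476.4 kN/m
FS = R / T = 476.4 / 421.6 = 1.130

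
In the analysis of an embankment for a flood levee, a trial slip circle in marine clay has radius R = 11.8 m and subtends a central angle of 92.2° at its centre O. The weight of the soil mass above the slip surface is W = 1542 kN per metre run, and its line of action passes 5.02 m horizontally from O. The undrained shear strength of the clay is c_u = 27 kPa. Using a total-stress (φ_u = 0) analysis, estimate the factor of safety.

FS = 0.78

Taking moments about the centre O, the resisting moment is provided by the undrained shear strength acting along the arc:
Arc length L_a = R·θ = 11.8·(92.2°·π/180) = 11.8·1.6092 = 18.99 m
M_R = c_u·L_a·R = 27·18.99·11.8 = 6049.7 kN·m/m
M_D = W·d = 1542·5.02 = 7740.8 kN·m/m
FS = M_R / M_D = 6049.7 / 7740.8 = 0.782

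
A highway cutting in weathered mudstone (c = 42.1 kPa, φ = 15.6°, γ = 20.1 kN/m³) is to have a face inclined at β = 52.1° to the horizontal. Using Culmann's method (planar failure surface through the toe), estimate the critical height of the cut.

Culmann's analysis gives the critical failure plane at α_cr = (β + φ)/2 = (52.1 + 15.6)/2 = 33.9°, and the critical height
H_c = (4c/γ) · sinβ cosφ / [1 − cos(β − φ)]
    = (4·42.1/20.1) · sin52.1°·cos15.6° / [1 − cos(36.5°)]
    = 8.378 · 0.7891·0.9632 / [1 − 0.8039]
    = 8.378 · 0.7600 / 0.1961
    = 32.46 m

H_c = 32.46 m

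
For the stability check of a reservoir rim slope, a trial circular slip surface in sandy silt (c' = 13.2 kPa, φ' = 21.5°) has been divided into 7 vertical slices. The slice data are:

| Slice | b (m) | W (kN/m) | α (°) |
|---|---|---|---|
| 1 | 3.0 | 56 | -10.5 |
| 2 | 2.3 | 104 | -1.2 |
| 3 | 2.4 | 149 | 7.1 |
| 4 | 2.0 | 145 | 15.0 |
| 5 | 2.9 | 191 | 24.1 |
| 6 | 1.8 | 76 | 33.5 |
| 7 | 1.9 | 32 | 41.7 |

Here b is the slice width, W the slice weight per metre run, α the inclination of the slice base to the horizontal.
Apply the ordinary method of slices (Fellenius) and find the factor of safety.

FS = 2.78

Ordinary method of slices: FS = Σ[c'·Δl_i + (W_i cosα_i)·tanφ'] / Σ W_i sinα_i, with Δl_i = b_i / cosα_i.
Slice 1: Δl = 3.0/cos(-10.5°) = 3.051 m; N'_1 = 56·cos(-10.5°) = 55.1; c'Δl = 40.27; W sinα = -10.2
Slice 2: Δl = 2.3/cos(-1.2°) = 2.301 m; N'_2 = 104·cos(-1.2°) = 104.0; c'Δl = 30.37; W sinα = -2.2
Slice 3: Δl = 2.4/cos7.1° = 2.419 m; N'_3 = 149·cos7.1° = 147.9; c'Δl = 31.92; W sinα = 18.4
Slice 4: Δl = 2.0/cos15.0° = 2.071 m; N'_4 = 145·cos15.0° = 140.1; c'Δl = 27.33; W sinα = 37.5
Slice 5: Δl = 2.9/cos24.1° = 3.177 m; N'_5 = 191·cos24.1° = 174.4; c'Δl = 41.94; W sinα = 78.0
Slice 6: Δl = 1.8/cos33.5° = 2.159 m; N'_6 = 76·cos33.5° = 63.4; c'Δl = 28.49; W sinα = 41.9
Slice 7: Δl = 1.9/cos41.7° = 2.545 m; N'_7 = 32·cos41.7° = 23.9; c'Δl = 33.59; W sinα = 21.3
Σc'Δl = 233.9 kN/m; ΣN' = 708.6 kN/m; ΣW sinα = 184.8 kN/m
Resisting = 233.9 + 708.6·tan21.5° = 233.9 + 279.1 = 513.0 kN/m
FS = 513.0 / 184.8 = 2.776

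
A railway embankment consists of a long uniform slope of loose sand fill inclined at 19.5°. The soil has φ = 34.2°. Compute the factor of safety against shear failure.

FS = 1.92

For a dry cohesionless infinite slope the factor of safety is FS = tanφ / tanβ.
FS = tan34.2° / tan19.5° = 0.6796 / 0.3541 = 1.919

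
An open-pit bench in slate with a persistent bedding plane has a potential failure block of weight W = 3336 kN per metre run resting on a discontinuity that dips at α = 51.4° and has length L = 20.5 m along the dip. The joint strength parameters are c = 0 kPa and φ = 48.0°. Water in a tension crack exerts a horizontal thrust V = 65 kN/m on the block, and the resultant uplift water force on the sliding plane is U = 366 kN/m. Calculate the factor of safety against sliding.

FS = 0.70

Resolving the block weight along and normal to the plane and applying the Mohr–Coulomb strength on the joint:
N' = W cosα − U − V sinα = 3336·cos51.4° − 366 − 65·sin51.4° = 1664.5 kN/m
Driving force T = W sinα + V cosα = 3336·sin51.4° + 65·cos51.4° = 2647.7 kN/m
Resisting force R = c·L + N'·tanφ = 0·20.5 + 1664.5·tan48.0° = 0.0 + 1848.6 = 1848.6 kN/m
FS = R / T = 1848.6 / 2647.7 = 0.698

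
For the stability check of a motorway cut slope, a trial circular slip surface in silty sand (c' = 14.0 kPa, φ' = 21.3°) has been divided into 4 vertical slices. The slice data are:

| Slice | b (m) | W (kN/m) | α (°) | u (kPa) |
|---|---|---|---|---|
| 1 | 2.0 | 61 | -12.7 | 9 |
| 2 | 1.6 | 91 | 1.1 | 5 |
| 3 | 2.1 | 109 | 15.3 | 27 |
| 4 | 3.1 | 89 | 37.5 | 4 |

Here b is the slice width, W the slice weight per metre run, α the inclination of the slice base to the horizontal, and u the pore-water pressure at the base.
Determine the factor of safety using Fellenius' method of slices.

FS = 3.14

Ordinary method of slices: FS = Σ[c'·Δl_i + (W_i cosα_i − u_i·Δl_i)·tanφ'] / Σ W_i sinα_i, with Δl_i = b_i / cosα_i.
Slice 1: Δl = 2.0/cos(-12.7°) = 2.050 m; N'_1 = 61·cos(-12.7°) − 9·2.050 = 41.1; c'Δl = 28.70; W sinα = -13.4
Slice 2: Δl = 1.6/cos1.1° = 1.600 m; N'_2 = 91·cos1.1° − 5·1.600 = 83.0; c'Δl = 22.40; W sinα = 1.7
Slice 3: Δl = 2.1/cos15.3° = 2.177 m; N'_3 = 109·cos15.3° − 27·2.177 = 46.4; c'Δl = 30.48; W sinα = 28.8
Slice 4: Δl = 3.1/cos37.5° = 3.907 m; N'_4 = 89·cos37.5° − 4·3.907 = 55.0; c'Δl = 54.70; W sinα = 54.2
Σc'Δl = 136.3 kN/m; ΣN' = 225.4 kN/m; ΣW sinα = 71.3 kN/m
Resisting = 136.3 + 225.4·tan21.3° = 136.3 + 87.9 = 224.2 kN/m
FS = 224.2 / 71.3 = 3.145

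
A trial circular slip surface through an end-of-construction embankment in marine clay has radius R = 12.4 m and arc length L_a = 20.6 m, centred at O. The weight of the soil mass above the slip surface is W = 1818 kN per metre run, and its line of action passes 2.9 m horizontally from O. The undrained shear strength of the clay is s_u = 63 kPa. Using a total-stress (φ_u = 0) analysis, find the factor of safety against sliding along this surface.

Taking moments about the centre O, the resisting moment is provided by the undrained shear strength acting along the arc:
M_R = s_u·L_a·R = 63·20.60·12.4 = 16092.7 kN·m/m
M_D = W·d = 1818·2.9 = 5272.2 kN·m/m
FS = M_R / M_D = 16092.7 / 5272.2 = 3.052

FS = 3.05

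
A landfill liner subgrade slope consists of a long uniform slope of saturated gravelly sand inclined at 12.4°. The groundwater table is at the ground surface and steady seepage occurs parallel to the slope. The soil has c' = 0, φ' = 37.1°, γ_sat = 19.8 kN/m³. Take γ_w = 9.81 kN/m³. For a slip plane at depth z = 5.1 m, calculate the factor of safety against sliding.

FS = 1.74

With seepage parallel to the slope and the water table at the surface, the effective normal stress on the slip plane uses the buoyant unit weight γ' = γ_sat − γ_w while the driving shear stress uses γ_sat:
FS = [c' + γ' z cos²β tanφ'] / [γ_sat z sinβ cosβ]
(For c' = 0 this reduces to FS = (γ'/γ_sat)·tanφ'/tanβ.)
γ' = 19.8 − 9.81 = 9.99 kN/m³
Numerator = 0.0 + 9.99·5.1·cos²12.4°·tan37.1° = 0.0 + 9.99·5.1·0.9539·0.7563 = 36.756 kPa
Denominator = 19.8·5.1·sin12.4°·cos12.4° = 19.8·5.1·0.2147·0.9767 = 21.178 kPa
FS = 36.756 / 21.178 = 1.736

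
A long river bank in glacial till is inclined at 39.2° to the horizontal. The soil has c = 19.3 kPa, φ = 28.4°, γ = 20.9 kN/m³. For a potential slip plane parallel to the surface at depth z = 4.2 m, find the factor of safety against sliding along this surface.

For an infinite slope with a slip plane parallel to the surface (no pore pressure): FS = [c + γz cos²β tanφ] / [γz sinβ cosβ].
γz = 20.9·4.2 = 87.78 kN/m²
Numerator = 19.3 + 87.78·cos²39.2°·tan28.4° = 19.3 + 87.78·0.6005·0.5407 = 47.803 kPa
Denominator = 87.78·sin39.2°·cos39.2° = 87.78·0.6320·0.7749 = 42.994 kPa
FS = 47.803 / 42.994 = 1.112

FS = 1.11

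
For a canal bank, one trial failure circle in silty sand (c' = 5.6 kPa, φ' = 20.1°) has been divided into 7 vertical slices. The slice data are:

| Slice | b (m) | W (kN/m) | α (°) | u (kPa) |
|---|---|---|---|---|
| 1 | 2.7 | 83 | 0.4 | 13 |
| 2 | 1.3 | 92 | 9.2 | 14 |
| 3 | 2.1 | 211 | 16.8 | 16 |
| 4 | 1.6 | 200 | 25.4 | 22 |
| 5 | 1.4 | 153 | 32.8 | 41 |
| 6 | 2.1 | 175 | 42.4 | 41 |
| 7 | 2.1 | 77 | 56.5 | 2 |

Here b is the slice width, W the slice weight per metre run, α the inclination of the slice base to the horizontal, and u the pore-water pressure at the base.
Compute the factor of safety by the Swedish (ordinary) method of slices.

FS = 0.67

Ordinary method of slices: FS = Σ[c'·Δl_i + (W_i cosα_i − u_i·Δl_i)·tanφ'] / Σ W_i sinα_i, with Δl_i = b_i / cosα_i.
Slice 1: Δl = 2.7/cos0.4° = 2.700 m; N'_1 = 83·cos0.4° − 13·2.700 = 47.9; c'Δl = 15.12; W sinα = 0.6
Slice 2: Δl = 1.3/cos9.2° = 1.317 m; N'_2 = 92·cos9.2° − 14·1.317 = 72.4; c'Δl = 7.37; W sinα = 14.7
Slice 3: Δl = 2.1/cos16.8° = 2.194 m; N'_3 = 211·cos16.8° − 16·2.194 = 166.9; c'Δl = 12.28; W sinα = 61.0
Slice 4: Δl = 1.6/cos25.4° = 1.771 m; N'_4 = 200·cos25.4° − 22·1.771 = 141.7; c'Δl = 9.92; W sinα = 85.8
Slice 5: Δl = 1.4/cos32.8° = 1.666 m; N'_5 = 153·cos32.8° − 41·1.666 = 60.3; c'Δl = 9.33; W sinα = 82.9
Slice 6: Δl = 2.1/cos42.4° = 2.844 m; N'_6 = 175·cos42.4° − 41·2.844 = 12.6; c'Δl = 15.93; W sinα = 118.0
Slice 7: Δl = 2.1/cos56.5° = 3.805 m; N'_7 = 77·cos56.5° − 2·3.805 = 34.9; c'Δl = 21.31; W sinα = 64.2
Σc'Δl = 91.3 kN/m; ΣN' = 536.7 kN/m; ΣW sinα = 427.2 kN/m
Resisting = 91.3 + 536.7·tan20.1° = 91.3 + 196.4 = 287.7 kN/m
FS = 287.7 / 427.2 = 0.673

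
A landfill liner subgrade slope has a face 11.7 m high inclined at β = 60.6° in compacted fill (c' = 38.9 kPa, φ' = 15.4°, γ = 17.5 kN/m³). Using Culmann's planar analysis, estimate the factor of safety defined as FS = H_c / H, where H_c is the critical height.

FS = 2.16

H_c = (4c'/γ) · sinβ cosφ' / [1 − cos(β − φ')]
    = (4·38.9/17.5) · sin60.6°·cos15.4° / [1 − cos45.2°]
    = 8.891 · 0.8399 / 0.2954 = 25.28 m
FS = H_c / H = 25.28 / 11.7 = 2.161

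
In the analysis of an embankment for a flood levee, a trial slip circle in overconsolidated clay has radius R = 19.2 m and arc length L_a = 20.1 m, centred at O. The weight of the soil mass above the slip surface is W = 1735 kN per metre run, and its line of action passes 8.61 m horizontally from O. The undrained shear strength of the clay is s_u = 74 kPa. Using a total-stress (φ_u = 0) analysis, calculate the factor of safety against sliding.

Taking moments about the centre O, the resisting moment is provided by the undrained shear strength acting along the arc:
M_R = s_u·L_a·R = 74·20.10·19.2 = 28558.1 kN·m/m
M_D = W·d = 1735·8.61 = 14938.3 kN·m/m
FS = M_R / M_D = 28558.1 / 14938.3 = 1.912

FS = 1.91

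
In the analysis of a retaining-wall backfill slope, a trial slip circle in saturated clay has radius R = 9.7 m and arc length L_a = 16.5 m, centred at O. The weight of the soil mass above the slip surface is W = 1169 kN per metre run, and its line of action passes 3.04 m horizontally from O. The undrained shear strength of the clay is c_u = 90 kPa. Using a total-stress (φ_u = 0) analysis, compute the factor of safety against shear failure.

FS = 4.05

Taking moments about the centre O, the resisting moment is provided by the undrained shear strength acting along the arc:
M_R = c_u·L_a·R = 90·16.50·9.7 = 14404.5 kN·m/m
M_D = W·d = 1169·3.04 = 3553.8 kN·m/m
FS = M_R / M_D = 14404.5 / 3553.8 = 4.053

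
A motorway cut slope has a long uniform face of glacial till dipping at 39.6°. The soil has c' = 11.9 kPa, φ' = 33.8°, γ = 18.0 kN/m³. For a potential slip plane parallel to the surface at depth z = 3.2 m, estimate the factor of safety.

FS = 1.23

For an infinite slope with a slip plane parallel to the surface (no pore pressure): FS = [c' + γz cos²β tanφ'] / [γz sinβ cosβ].
γz = 18.0·3.2 = 57.60 kN/m²
Numerator = 11.9 + 57.60·cos²39.6°·tan33.8° = 11.9 + 57.60·0.5937·0.6694 = 34.793 kPa
Denominator = 57.60·sin39.6°·cos39.6° = 57.60·0.6374·0.7705 = 28.290 kPa
FS = 34.793 / 28.290 = 1.230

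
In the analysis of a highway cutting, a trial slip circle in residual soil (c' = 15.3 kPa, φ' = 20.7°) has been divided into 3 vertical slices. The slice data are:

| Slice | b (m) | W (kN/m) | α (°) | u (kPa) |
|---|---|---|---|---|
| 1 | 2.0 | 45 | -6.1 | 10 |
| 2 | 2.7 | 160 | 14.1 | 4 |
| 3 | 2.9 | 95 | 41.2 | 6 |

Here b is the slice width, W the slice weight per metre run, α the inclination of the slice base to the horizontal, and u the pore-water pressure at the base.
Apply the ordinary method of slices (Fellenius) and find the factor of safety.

FS = 2.21

Ordinary method of slices: FS = Σ[c'·Δl_i + (W_i cosα_i − u_i·Δl_i)·tanφ'] / Σ W_i sinα_i, with Δl_i = b_i / cosα_i.
Slice 1: Δl = 2.0/cos(-6.1°) = 2.011 m; N'_1 = 45·cos(-6.1°) − 10·2.011 = 24.6; c'Δl = 30.77; W sinα = -4.8
Slice 2: Δl = 2.7/cos14.1° = 2.784 m; N'_2 = 160·cos14.1° − 4·2.784 = 144.0; c'Δl = 42.59; W sinα = 39.0
Slice 3: Δl = 2.9/cos41.2° = 3.854 m; N'_3 = 95·cos41.2° − 6·3.854 = 48.4; c'Δl = 58.97; W sinα = 62.6
Σc'Δl = 132.3 kN/m; ΣN' = 217.0 kN/m; ΣW sinα = 96.8 kN/m
Resisting = 132.3 + 217.0·tan20.7° = 132.3 + 82.0 = 214.3 kN/m
FS = 214.3 / 96.8 = 2.215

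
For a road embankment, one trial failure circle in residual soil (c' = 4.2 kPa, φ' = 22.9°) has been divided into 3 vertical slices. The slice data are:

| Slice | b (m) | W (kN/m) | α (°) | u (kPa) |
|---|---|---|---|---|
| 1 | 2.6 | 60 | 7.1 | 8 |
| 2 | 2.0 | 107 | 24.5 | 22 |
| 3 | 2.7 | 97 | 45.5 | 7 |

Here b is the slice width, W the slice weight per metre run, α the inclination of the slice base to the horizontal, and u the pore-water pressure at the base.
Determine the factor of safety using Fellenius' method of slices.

FS = 0.75

Ordinary method of slices: FS = Σ[c'·Δl_i + (W_i cosα_i − u_i·Δl_i)·tanφ'] / Σ W_i sinα_i, with Δl_i = b_i / cosα_i.
Slice 1: Δl = 2.6/cos7.1° = 2.620 m; N'_1 = 60·cos7.1° − 8·2.620 = 38.6; c'Δl = 11.00; W sinα = 7.4
Slice 2: Δl = 2.0/cos24.5° = 2.198 m; N'_2 = 107·cos24.5° − 22·2.198 = 49.0; c'Δl = 9.23; W sinα = 44.4
Slice 3: Δl = 2.7/cos45.5° = 3.852 m; N'_3 = 97·cos45.5° − 7·3.852 = 41.0; c'Δl = 16.18; W sinα = 69.2
Σc'Δl = 36.4 kN/m; ΣN' = 128.6 kN/m; ΣW sinα = 121.0 kN/m
Resisting = 36.4 + 128.6·tan22.9° = 36.4 + 54.3 = 90.7 kN/m
FS = 90.7 / 121.0 = 0.750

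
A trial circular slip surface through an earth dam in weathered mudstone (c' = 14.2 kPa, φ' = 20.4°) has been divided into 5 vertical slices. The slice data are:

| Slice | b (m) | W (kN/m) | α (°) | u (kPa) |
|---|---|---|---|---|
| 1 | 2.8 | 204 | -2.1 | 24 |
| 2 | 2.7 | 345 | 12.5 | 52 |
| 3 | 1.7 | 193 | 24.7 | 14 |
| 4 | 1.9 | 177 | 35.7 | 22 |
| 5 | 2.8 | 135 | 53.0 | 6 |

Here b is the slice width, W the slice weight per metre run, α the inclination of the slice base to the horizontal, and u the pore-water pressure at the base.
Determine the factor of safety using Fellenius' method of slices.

FS = 1.22

Ordinary method of slices: FS = Σ[c'·Δl_i + (W_i cosα_i − u_i·Δl_i)·tanφ'] / Σ W_i sinα_i, with Δl_i = b_i / cosα_i.
Slice 1: Δl = 2.8/cos(-2.1°) = 2.802 m; N'_1 = 204·cos(-2.1°) − 24·2.802 = 136.6; c'Δl = 39.79; W sinα = -7.5
Slice 2: Δl = 2.7/cos12.5° = 2.766 m; N'_2 = 345·cos12.5° − 52·2.766 = 193.0; c'Δl = 39.27; W sinα = 74.7
Slice 3: Δl = 1.7/cos24.7° = 1.871 m; N'_3 = 193·cos24.7° − 14·1.871 = 149.1; c'Δl = 26.57; W sinα = 80.6
Slice 4: Δl = 1.9/cos35.7° = 2.340 m; N'_4 = 177·cos35.7° − 22·2.340 = 92.3; c'Δl = 33.22; W sinα = 103.3
Slice 5: Δl = 2.8/cos53.0° = 4.653 m; N'_5 = 135·cos53.0° − 6·4.653 = 53.3; c'Δl = 66.07; W sinα = 107.8
Σc'Δl = 204.9 kN/m; ΣN' = 624.4 kN/m; ΣW sinα = 358.9 kN/m
Resisting = 204.9 + 624.4·tan20.4° = 204.9 + 232.2 = 437.1 kN/m
FS = 437.1 / 358.9 = 1.218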